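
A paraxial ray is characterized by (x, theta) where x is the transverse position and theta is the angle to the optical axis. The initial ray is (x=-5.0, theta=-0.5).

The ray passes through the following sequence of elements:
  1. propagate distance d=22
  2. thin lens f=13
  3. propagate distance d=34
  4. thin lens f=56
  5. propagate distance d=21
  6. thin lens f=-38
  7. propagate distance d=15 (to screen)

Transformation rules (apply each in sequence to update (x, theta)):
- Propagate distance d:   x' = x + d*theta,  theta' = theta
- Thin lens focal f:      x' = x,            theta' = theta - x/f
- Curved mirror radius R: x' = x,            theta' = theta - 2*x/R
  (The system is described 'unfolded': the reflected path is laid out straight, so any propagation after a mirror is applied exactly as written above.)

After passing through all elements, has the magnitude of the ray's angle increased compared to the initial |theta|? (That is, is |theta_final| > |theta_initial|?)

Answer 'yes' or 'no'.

Initial: x=-5.0000 theta=-0.5000
After 1 (propagate distance d=22): x=-16.0000 theta=-0.5000
After 2 (thin lens f=13): x=-16.0000 theta=19/26 (≈0.7308)
After 3 (propagate distance d=34): x=115/13 (≈8.8462) theta=19/26 (≈0.7308)
After 4 (thin lens f=56): x=115/13 (≈8.8462) theta=417/728 (≈0.5728)
After 5 (propagate distance d=21): x=20.8750 theta=417/728 (≈0.5728)
After 6 (thin lens f=-38): x=20.8750 theta=31043/27664 (≈1.1221)
After 7 (propagate distance d=15 (to screen)): x=1043131/27664 (≈37.7072) theta=31043/27664 (≈1.1221)
|theta_initial|=0.5000 |theta_final|=31043/27664 (≈1.1221) -> increased

Answer: yes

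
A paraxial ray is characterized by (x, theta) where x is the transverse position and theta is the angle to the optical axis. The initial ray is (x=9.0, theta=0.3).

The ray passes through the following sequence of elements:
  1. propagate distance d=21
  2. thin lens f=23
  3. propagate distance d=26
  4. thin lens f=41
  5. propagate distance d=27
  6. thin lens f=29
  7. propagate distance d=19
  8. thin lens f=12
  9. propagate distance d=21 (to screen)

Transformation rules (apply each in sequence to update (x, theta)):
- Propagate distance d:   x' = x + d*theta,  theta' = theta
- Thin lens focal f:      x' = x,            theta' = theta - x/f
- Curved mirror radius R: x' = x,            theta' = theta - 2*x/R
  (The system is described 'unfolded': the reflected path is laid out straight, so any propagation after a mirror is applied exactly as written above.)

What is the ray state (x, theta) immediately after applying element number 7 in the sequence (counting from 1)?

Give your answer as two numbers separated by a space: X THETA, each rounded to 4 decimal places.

Initial: x=9.0000 theta=0.3000
After 1 (propagate distance d=21): x=15.3000 theta=0.3000
After 2 (thin lens f=23): x=15.3000 theta=-42/115 (≈-0.3652)
After 3 (propagate distance d=26): x=267/46 (≈5.8043) theta=-42/115 (≈-0.3652)
After 4 (thin lens f=41): x=267/46 (≈5.8043) theta=-4779/9430 (≈-0.5068)
After 5 (propagate distance d=27): x=-37149/4715 (≈-7.8789) theta=-4779/9430 (≈-0.5068)
After 6 (thin lens f=29): x=-37149/4715 (≈-7.8789) theta=-2217/9430 (≈-0.2351)
After 7 (propagate distance d=19): x=-116421/9430 (≈-12.3458) theta=-2217/9430 (≈-0.2351)
Rounded to 4 decimal places: x = -12.3458, theta = -0.2351

Answer: -12.3458 -0.2351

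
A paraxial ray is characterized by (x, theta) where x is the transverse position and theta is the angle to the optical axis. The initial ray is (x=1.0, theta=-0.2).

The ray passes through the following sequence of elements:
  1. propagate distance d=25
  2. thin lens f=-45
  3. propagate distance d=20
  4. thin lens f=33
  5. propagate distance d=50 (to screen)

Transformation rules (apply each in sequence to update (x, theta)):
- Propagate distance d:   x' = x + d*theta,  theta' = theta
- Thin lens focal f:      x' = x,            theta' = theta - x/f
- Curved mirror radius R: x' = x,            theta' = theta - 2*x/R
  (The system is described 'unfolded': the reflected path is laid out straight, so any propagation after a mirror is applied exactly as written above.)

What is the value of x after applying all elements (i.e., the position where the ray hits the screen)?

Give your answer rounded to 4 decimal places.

Answer: -9.4074

Derivation:
Initial: x=1.0000 theta=-0.2000
After 1 (propagate distance d=25): x=-4.0000 theta=-0.2000
After 2 (thin lens f=-45): x=-4.0000 theta=-13/45 (≈-0.2889)
After 3 (propagate distance d=20): x=-88/9 (≈-9.7778) theta=-13/45 (≈-0.2889)
After 4 (thin lens f=33): x=-88/9 (≈-9.7778) theta=1/135 (≈0.0074)
After 5 (propagate distance d=50 (to screen)): x=-254/27 (≈-9.4074) theta=1/135 (≈0.0074)
Rounded to 4 decimal places: x = -9.4074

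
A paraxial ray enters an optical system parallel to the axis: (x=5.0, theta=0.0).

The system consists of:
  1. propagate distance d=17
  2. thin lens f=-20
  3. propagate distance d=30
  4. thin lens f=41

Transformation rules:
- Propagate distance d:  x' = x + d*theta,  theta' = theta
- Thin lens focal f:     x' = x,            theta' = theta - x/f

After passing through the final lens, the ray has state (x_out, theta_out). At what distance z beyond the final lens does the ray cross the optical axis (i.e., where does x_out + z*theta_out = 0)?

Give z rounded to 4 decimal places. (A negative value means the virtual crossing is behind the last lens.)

Answer: 227.7778

Derivation:
Initial: x=5.0000 theta=0.0000
After 1 (propagate distance d=17): x=5.0000 theta=0.0000
After 2 (thin lens f=-20): x=5.0000 theta=0.2500
After 3 (propagate distance d=30): x=12.5000 theta=0.2500
After 4 (thin lens f=41): x=12.5000 theta=-9/164 (≈-0.0549)
z_focus = -x_out/theta_out = -(12.5000)/(-9/164) = 2050/9 ≈ 227.7778
Rounded to 4 decimal places: z = 227.7778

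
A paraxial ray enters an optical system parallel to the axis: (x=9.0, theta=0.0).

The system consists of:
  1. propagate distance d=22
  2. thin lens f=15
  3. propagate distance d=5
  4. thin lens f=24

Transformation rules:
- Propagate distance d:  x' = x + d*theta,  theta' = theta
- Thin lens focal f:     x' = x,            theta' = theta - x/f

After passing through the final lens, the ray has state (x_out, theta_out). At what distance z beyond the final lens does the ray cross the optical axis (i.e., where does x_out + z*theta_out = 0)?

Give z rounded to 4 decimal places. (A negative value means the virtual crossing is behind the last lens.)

Answer: 7.0588

Derivation:
Initial: x=9.0000 theta=0.0000
After 1 (propagate distance d=22): x=9.0000 theta=0.0000
After 2 (thin lens f=15): x=9.0000 theta=-0.6000
After 3 (propagate distance d=5): x=6.0000 theta=-0.6000
After 4 (thin lens f=24): x=6.0000 theta=-0.8500
z_focus = -x_out/theta_out = -(6.0000)/(-0.8500) = 120/17 ≈ 7.0588
Rounded to 4 decimal places: z = 7.0588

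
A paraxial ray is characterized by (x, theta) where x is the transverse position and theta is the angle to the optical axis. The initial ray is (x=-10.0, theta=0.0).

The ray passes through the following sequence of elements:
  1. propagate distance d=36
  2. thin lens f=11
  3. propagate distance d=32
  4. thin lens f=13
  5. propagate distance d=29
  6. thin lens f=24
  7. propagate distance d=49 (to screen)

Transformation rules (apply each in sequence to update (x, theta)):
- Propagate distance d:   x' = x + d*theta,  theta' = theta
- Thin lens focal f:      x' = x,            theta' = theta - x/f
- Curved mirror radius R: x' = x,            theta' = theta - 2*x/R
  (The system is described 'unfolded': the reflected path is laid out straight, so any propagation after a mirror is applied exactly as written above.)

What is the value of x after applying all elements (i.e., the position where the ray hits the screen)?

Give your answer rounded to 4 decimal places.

Answer: -30.3992

Derivation:
Initial: x=-10.0000 theta=0.0000
After 1 (propagate distance d=36): x=-10.0000 theta=0.0000
After 2 (thin lens f=11): x=-10.0000 theta=10/11 (≈0.9091)
After 3 (propagate distance d=32): x=210/11 (≈19.0909) theta=10/11 (≈0.9091)
After 4 (thin lens f=13): x=210/11 (≈19.0909) theta=-80/143 (≈-0.5594)
After 5 (propagate distance d=29): x=410/143 (≈2.8671) theta=-80/143 (≈-0.5594)
After 6 (thin lens f=24): x=410/143 (≈2.8671) theta=-1165/1716 (≈-0.6789)
After 7 (propagate distance d=49 (to screen)): x=-52165/1716 (≈-30.3992) theta=-1165/1716 (≈-0.6789)
Rounded to 4 decimal places: x = -30.3992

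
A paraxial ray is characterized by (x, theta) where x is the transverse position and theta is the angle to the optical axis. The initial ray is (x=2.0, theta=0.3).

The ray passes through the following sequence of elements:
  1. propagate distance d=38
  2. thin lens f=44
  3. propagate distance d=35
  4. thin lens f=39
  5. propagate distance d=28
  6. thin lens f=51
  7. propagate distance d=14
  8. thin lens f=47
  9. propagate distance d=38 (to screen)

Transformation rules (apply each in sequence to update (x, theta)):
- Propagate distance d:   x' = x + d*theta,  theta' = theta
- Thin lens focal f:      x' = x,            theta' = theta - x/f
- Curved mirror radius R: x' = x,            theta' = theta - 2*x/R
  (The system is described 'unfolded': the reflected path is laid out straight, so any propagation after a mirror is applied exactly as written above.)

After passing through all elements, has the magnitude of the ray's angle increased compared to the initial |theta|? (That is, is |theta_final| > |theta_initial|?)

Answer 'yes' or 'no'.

Answer: yes

Derivation:
Initial: x=2.0000 theta=0.3000
After 1 (propagate distance d=38): x=13.4000 theta=0.3000
After 2 (thin lens f=44): x=13.4000 theta=-1/220 (≈-0.0045)
After 3 (propagate distance d=35): x=2913/220 (≈13.2409) theta=-1/220 (≈-0.0045)
After 4 (thin lens f=39): x=2913/220 (≈13.2409) theta=-246/715 (≈-0.3441)
After 5 (propagate distance d=28): x=10317/2860 (≈3.6073) theta=-246/715 (≈-0.3441)
After 6 (thin lens f=51): x=10317/2860 (≈3.6073) theta=-20167/48620 (≈-0.4148)
After 7 (propagate distance d=14): x=-106949/48620 (≈-2.1997) theta=-20167/48620 (≈-0.4148)
After 8 (thin lens f=47): x=-106949/48620 (≈-2.1997) theta=-42045/114257 (≈-0.3680)
After 9 (propagate distance d=38 (to screen)): x=-36980803/2285140 (≈-16.1832) theta=-42045/114257 (≈-0.3680)
|theta_initial|=0.3000 |theta_final|=42045/114257 (≈0.3680) -> increased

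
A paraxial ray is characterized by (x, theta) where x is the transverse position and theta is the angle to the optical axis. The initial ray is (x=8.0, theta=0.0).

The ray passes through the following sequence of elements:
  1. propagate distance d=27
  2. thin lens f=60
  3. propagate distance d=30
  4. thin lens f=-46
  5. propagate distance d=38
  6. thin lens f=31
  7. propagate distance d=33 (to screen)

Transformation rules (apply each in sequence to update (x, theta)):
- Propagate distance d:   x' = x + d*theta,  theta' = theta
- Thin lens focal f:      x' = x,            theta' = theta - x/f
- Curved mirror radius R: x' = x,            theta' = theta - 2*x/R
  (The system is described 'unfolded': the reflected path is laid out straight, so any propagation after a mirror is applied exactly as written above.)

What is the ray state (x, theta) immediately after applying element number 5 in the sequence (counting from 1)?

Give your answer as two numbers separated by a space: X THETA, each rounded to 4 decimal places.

Initial: x=8.0000 theta=0.0000
After 1 (propagate distance d=27): x=8.0000 theta=0.0000
After 2 (thin lens f=60): x=8.0000 theta=-2/15 (≈-0.1333)
After 3 (propagate distance d=30): x=4.0000 theta=-2/15 (≈-0.1333)
After 4 (thin lens f=-46): x=4.0000 theta=-16/345 (≈-0.0464)
After 5 (propagate distance d=38): x=772/345 (≈2.2377) theta=-16/345 (≈-0.0464)
Rounded to 4 decimal places: x = 2.2377, theta = -0.0464

Answer: 2.2377 -0.0464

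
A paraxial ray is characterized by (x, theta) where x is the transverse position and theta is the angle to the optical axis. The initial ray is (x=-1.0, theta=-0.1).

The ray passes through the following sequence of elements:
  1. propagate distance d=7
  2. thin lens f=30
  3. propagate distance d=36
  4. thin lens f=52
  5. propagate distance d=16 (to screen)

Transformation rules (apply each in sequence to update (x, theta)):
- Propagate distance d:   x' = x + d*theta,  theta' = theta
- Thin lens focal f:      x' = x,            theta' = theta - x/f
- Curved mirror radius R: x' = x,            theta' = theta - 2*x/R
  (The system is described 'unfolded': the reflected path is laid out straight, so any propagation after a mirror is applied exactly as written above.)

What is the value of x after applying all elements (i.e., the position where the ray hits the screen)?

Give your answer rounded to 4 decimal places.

Answer: -2.9503

Derivation:
Initial: x=-1.0000 theta=-0.1000
After 1 (propagate distance d=7): x=-1.7000 theta=-0.1000
After 2 (thin lens f=30): x=-1.7000 theta=-13/300 (≈-0.0433)
After 3 (propagate distance d=36): x=-3.2600 theta=-13/300 (≈-0.0433)
After 4 (thin lens f=52): x=-3.2600 theta=151/7800 (≈0.0194)
After 5 (propagate distance d=16 (to screen)): x=-5753/1950 (≈-2.9503) theta=151/7800 (≈0.0194)
Rounded to 4 decimal places: x = -2.9503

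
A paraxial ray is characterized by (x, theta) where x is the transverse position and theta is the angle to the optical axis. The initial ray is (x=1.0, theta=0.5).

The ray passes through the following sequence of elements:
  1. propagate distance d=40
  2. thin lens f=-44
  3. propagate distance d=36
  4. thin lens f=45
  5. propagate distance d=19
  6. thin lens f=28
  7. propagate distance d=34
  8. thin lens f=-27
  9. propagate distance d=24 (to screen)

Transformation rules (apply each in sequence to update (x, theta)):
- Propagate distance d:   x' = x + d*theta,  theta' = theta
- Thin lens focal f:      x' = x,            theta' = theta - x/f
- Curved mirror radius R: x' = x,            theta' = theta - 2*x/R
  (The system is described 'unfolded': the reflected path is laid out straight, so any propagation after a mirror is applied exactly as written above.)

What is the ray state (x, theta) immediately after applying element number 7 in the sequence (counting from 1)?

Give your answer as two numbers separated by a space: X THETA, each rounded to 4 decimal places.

Answer: -20.1560 -2.0937

Derivation:
Initial: x=1.0000 theta=0.5000
After 1 (propagate distance d=40): x=21.0000 theta=0.5000
After 2 (thin lens f=-44): x=21.0000 theta=43/44 (≈0.9773)
After 3 (propagate distance d=36): x=618/11 (≈56.1818) theta=43/44 (≈0.9773)
After 4 (thin lens f=45): x=618/11 (≈56.1818) theta=-179/660 (≈-0.2712)
After 5 (propagate distance d=19): x=33679/660 (≈51.0288) theta=-179/660 (≈-0.2712)
After 6 (thin lens f=28): x=33679/660 (≈51.0288) theta=-12897/6160 (≈-2.0937)
After 7 (propagate distance d=34): x=-16931/840 (≈-20.1560) theta=-12897/6160 (≈-2.0937)
Rounded to 4 decimal places: x = -20.1560, theta = -2.0937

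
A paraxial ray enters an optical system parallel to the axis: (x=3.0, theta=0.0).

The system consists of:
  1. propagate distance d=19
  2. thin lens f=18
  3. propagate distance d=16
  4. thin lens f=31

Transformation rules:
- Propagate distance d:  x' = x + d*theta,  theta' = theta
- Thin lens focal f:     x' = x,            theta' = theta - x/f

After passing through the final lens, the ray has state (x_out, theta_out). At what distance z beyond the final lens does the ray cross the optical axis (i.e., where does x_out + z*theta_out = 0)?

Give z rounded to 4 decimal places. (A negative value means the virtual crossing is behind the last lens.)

Answer: 1.8788

Derivation:
Initial: x=3.0000 theta=0.0000
After 1 (propagate distance d=19): x=3.0000 theta=0.0000
After 2 (thin lens f=18): x=3.0000 theta=-1/6 (≈-0.1667)
After 3 (propagate distance d=16): x=1/3 (≈0.3333) theta=-1/6 (≈-0.1667)
After 4 (thin lens f=31): x=1/3 (≈0.3333) theta=-11/62 (≈-0.1774)
z_focus = -x_out/theta_out = -(1/3)/(-11/62) = 62/33 ≈ 1.8788
Rounded to 4 decimal places: z = 1.8788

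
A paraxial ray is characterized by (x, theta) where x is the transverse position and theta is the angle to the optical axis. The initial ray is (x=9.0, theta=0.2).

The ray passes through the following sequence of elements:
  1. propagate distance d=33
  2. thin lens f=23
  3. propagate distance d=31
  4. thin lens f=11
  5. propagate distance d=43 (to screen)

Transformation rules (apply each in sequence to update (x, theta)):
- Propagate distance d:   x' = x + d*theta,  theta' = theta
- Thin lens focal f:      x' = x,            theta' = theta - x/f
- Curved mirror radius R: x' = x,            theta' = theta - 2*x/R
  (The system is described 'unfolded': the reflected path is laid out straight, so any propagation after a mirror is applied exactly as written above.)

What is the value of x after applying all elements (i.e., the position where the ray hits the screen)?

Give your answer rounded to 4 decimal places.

Initial: x=9.0000 theta=0.2000
After 1 (propagate distance d=33): x=15.6000 theta=0.2000
After 2 (thin lens f=23): x=15.6000 theta=-11/23 (≈-0.4783)
After 3 (propagate distance d=31): x=89/115 (≈0.7739) theta=-11/23 (≈-0.4783)
After 4 (thin lens f=11): x=89/115 (≈0.7739) theta=-694/1265 (≈-0.5486)
After 5 (propagate distance d=43 (to screen)): x=-28863/1265 (≈-22.8166) theta=-694/1265 (≈-0.5486)
Rounded to 4 decimal places: x = -22.8166

Answer: -22.8166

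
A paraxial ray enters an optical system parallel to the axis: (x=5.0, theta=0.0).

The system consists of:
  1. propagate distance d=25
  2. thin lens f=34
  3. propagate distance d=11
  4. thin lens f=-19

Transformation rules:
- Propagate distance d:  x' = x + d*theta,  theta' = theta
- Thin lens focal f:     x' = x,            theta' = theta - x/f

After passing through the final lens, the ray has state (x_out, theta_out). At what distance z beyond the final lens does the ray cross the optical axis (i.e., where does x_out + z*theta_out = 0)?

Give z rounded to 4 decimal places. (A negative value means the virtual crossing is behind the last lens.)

Initial: x=5.0000 theta=0.0000
After 1 (propagate distance d=25): x=5.0000 theta=0.0000
After 2 (thin lens f=34): x=5.0000 theta=-5/34 (≈-0.1471)
After 3 (propagate distance d=11): x=115/34 (≈3.3824) theta=-5/34 (≈-0.1471)
After 4 (thin lens f=-19): x=115/34 (≈3.3824) theta=10/323 (≈0.0310)
z_focus = -x_out/theta_out = -(115/34)/(10/323) = -109.2500
Rounded to 4 decimal places: z = -109.2500

Answer: -109.2500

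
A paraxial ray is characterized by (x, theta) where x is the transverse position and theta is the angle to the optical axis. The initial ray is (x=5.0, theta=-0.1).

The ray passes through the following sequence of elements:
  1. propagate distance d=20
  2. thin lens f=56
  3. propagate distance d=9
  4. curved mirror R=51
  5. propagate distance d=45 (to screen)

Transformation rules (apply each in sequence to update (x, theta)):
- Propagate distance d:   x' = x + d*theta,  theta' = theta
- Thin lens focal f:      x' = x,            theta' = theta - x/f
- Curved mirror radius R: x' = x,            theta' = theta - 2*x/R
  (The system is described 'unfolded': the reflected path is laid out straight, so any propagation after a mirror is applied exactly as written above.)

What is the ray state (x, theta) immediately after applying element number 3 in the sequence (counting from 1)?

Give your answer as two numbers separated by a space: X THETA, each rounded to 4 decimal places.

Initial: x=5.0000 theta=-0.1000
After 1 (propagate distance d=20): x=3.0000 theta=-0.1000
After 2 (thin lens f=56): x=3.0000 theta=-43/280 (≈-0.1536)
After 3 (propagate distance d=9): x=453/280 (≈1.6179) theta=-43/280 (≈-0.1536)
Rounded to 4 decimal places: x = 1.6179, theta = -0.1536

Answer: 1.6179 -0.1536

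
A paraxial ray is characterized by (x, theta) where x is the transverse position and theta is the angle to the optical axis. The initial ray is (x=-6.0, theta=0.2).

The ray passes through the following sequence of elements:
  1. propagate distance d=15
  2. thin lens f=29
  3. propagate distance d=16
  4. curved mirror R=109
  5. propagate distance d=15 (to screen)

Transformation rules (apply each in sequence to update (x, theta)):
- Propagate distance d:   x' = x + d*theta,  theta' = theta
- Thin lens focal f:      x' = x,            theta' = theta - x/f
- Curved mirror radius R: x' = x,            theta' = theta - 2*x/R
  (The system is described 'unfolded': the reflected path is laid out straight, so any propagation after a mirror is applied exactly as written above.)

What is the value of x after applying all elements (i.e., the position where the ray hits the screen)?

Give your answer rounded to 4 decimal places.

Initial: x=-6.0000 theta=0.2000
After 1 (propagate distance d=15): x=-3.0000 theta=0.2000
After 2 (thin lens f=29): x=-3.0000 theta=44/145 (≈0.3034)
After 3 (propagate distance d=16): x=269/145 (≈1.8552) theta=44/145 (≈0.3034)
After 4 (curved mirror R=109): x=269/145 (≈1.8552) theta=4258/15805 (≈0.2694)
After 5 (propagate distance d=15 (to screen)): x=93191/15805 (≈5.8963) theta=4258/15805 (≈0.2694)
Rounded to 4 decimal places: x = 5.8963

Answer: 5.8963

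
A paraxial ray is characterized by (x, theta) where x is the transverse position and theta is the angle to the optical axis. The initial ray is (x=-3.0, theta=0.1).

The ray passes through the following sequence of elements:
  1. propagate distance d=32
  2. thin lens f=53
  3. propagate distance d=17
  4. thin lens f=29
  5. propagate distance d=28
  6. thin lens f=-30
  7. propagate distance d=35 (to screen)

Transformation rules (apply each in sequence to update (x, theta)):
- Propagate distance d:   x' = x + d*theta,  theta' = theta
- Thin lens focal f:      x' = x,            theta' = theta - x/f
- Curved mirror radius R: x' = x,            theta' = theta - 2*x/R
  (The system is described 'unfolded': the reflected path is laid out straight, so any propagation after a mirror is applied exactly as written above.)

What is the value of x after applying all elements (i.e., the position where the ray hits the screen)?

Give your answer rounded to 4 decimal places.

Initial: x=-3.0000 theta=0.1000
After 1 (propagate distance d=32): x=0.2000 theta=0.1000
After 2 (thin lens f=53): x=0.2000 theta=51/530 (≈0.0962)
After 3 (propagate distance d=17): x=973/530 (≈1.8358) theta=51/530 (≈0.0962)
After 4 (thin lens f=29): x=973/530 (≈1.8358) theta=253/7685 (≈0.0329)
After 5 (propagate distance d=28): x=8477/3074 (≈2.7576) theta=253/7685 (≈0.0329)
After 6 (thin lens f=-30): x=8477/3074 (≈2.7576) theta=397/3180 (≈0.1248)
After 7 (propagate distance d=35 (to screen)): x=131453/18444 (≈7.1271) theta=397/3180 (≈0.1248)
Rounded to 4 decimal places: x = 7.1271

Answer: 7.1271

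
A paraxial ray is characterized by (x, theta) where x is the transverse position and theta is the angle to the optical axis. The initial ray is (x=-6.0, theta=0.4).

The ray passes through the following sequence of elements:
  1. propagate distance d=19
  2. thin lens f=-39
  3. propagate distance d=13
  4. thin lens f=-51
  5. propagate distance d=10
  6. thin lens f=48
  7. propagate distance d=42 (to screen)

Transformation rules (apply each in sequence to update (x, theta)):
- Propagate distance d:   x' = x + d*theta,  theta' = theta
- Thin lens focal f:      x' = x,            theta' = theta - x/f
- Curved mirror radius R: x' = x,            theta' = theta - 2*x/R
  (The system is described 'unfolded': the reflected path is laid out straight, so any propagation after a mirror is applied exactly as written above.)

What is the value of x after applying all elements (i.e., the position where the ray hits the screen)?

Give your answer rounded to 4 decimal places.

Initial: x=-6.0000 theta=0.4000
After 1 (propagate distance d=19): x=1.6000 theta=0.4000
After 2 (thin lens f=-39): x=1.6000 theta=86/195 (≈0.4410)
After 3 (propagate distance d=13): x=22/3 (≈7.3333) theta=86/195 (≈0.4410)
After 4 (thin lens f=-51): x=22/3 (≈7.3333) theta=5816/9945 (≈0.5848)
After 5 (propagate distance d=10): x=26218/1989 (≈13.1815) theta=5816/9945 (≈0.5848)
After 6 (thin lens f=48): x=26218/1989 (≈13.1815) theta=74039/238680 (≈0.3102)
After 7 (propagate distance d=42 (to screen)): x=1042633/39780 (≈26.2100) theta=74039/238680 (≈0.3102)
Rounded to 4 decimal places: x = 26.2100

Answer: 26.2100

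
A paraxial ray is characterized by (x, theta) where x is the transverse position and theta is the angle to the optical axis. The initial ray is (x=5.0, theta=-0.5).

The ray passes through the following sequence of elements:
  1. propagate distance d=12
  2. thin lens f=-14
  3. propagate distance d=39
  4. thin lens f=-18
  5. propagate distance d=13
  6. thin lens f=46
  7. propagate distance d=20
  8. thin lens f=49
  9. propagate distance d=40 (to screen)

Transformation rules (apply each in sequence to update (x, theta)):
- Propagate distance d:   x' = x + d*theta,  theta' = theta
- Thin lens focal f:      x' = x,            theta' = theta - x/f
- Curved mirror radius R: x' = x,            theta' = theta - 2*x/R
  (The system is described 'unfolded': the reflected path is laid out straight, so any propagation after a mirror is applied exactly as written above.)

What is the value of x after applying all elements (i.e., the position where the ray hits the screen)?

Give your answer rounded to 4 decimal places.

Answer: -45.0571

Derivation:
Initial: x=5.0000 theta=-0.5000
After 1 (propagate distance d=12): x=-1.0000 theta=-0.5000
After 2 (thin lens f=-14): x=-1.0000 theta=-4/7 (≈-0.5714)
After 3 (propagate distance d=39): x=-163/7 (≈-23.2857) theta=-4/7 (≈-0.5714)
After 4 (thin lens f=-18): x=-163/7 (≈-23.2857) theta=-235/126 (≈-1.8651)
After 5 (propagate distance d=13): x=-5989/126 (≈-47.5317) theta=-235/126 (≈-1.8651)
After 6 (thin lens f=46): x=-5989/126 (≈-47.5317) theta=-1607/1932 (≈-0.8318)
After 7 (propagate distance d=20): x=-185957/2898 (≈-64.1674) theta=-1607/1932 (≈-0.8318)
After 8 (thin lens f=49): x=-185957/2898 (≈-64.1674) theta=135685/284004 (≈0.4778)
After 9 (propagate distance d=40 (to screen)): x=-2132731/47334 (≈-45.0571) theta=135685/284004 (≈0.4778)
Rounded to 4 decimal places: x = -45.0571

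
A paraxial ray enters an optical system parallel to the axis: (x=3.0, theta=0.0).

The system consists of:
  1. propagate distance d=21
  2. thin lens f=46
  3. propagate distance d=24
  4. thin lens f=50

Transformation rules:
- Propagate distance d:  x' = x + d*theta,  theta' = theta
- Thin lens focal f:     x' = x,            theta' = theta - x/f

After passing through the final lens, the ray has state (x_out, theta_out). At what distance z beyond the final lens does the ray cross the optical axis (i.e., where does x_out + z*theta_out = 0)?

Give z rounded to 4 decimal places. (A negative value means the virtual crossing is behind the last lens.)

Answer: 15.2778

Derivation:
Initial: x=3.0000 theta=0.0000
After 1 (propagate distance d=21): x=3.0000 theta=0.0000
After 2 (thin lens f=46): x=3.0000 theta=-3/46 (≈-0.0652)
After 3 (propagate distance d=24): x=33/23 (≈1.4348) theta=-3/46 (≈-0.0652)
After 4 (thin lens f=50): x=33/23 (≈1.4348) theta=-54/575 (≈-0.0939)
z_focus = -x_out/theta_out = -(33/23)/(-54/575) = 275/18 ≈ 15.2778
Rounded to 4 decimal places: z = 15.2778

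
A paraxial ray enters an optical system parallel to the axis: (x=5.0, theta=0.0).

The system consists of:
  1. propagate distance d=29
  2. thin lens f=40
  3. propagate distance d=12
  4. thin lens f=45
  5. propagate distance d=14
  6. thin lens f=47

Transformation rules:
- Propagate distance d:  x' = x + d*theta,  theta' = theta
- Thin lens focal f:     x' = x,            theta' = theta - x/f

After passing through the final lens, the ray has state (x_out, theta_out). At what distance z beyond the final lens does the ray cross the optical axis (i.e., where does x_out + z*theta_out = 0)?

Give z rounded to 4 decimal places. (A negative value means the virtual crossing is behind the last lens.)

Initial: x=5.0000 theta=0.0000
After 1 (propagate distance d=29): x=5.0000 theta=0.0000
After 2 (thin lens f=40): x=5.0000 theta=-0.1250
After 3 (propagate distance d=12): x=3.5000 theta=-0.1250
After 4 (thin lens f=45): x=3.5000 theta=-73/360 (≈-0.2028)
After 5 (propagate distance d=14): x=119/180 (≈0.6611) theta=-73/360 (≈-0.2028)
After 6 (thin lens f=47): x=119/180 (≈0.6611) theta=-1223/5640 (≈-0.2168)
z_focus = -x_out/theta_out = -(119/180)/(-1223/5640) = 11186/3669 ≈ 3.0488
Rounded to 4 decimal places: z = 3.0488

Answer: 3.0488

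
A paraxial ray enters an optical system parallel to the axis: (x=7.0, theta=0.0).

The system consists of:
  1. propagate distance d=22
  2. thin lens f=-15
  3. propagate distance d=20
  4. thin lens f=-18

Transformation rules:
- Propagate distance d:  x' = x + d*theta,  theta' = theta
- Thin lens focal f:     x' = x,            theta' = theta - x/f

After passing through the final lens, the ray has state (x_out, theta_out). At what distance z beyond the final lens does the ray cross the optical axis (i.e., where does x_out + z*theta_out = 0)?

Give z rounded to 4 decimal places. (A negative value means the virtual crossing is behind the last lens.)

Initial: x=7.0000 theta=0.0000
After 1 (propagate distance d=22): x=7.0000 theta=0.0000
After 2 (thin lens f=-15): x=7.0000 theta=7/15 (≈0.4667)
After 3 (propagate distance d=20): x=49/3 (≈16.3333) theta=7/15 (≈0.4667)
After 4 (thin lens f=-18): x=49/3 (≈16.3333) theta=371/270 (≈1.3741)
z_focus = -x_out/theta_out = -(49/3)/(371/270) = -630/53 ≈ -11.8868
Rounded to 4 decimal places: z = -11.8868

Answer: -11.8868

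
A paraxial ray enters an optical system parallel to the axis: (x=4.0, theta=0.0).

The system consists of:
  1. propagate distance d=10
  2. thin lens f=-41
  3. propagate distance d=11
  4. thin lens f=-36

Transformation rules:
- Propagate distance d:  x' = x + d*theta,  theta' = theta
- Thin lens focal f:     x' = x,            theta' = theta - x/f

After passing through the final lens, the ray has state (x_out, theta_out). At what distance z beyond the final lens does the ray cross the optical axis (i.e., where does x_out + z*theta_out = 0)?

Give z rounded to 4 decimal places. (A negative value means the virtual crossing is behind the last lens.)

Answer: -21.2727

Derivation:
Initial: x=4.0000 theta=0.0000
After 1 (propagate distance d=10): x=4.0000 theta=0.0000
After 2 (thin lens f=-41): x=4.0000 theta=4/41 (≈0.0976)
After 3 (propagate distance d=11): x=208/41 (≈5.0732) theta=4/41 (≈0.0976)
After 4 (thin lens f=-36): x=208/41 (≈5.0732) theta=88/369 (≈0.2385)
z_focus = -x_out/theta_out = -(208/41)/(88/369) = -234/11 ≈ -21.2727
Rounded to 4 decimal places: z = -21.2727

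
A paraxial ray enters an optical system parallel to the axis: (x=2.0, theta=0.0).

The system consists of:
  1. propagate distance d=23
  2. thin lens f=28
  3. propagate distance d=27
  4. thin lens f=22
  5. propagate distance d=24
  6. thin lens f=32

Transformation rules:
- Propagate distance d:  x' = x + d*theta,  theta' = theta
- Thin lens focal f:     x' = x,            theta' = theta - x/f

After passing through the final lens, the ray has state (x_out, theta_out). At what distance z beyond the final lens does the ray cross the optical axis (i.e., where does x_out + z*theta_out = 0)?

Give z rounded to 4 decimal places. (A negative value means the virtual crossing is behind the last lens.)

Answer: -82.3301

Derivation:
Initial: x=2.0000 theta=0.0000
After 1 (propagate distance d=23): x=2.0000 theta=0.0000
After 2 (thin lens f=28): x=2.0000 theta=-1/14 (≈-0.0714)
After 3 (propagate distance d=27): x=1/14 (≈0.0714) theta=-1/14 (≈-0.0714)
After 4 (thin lens f=22): x=1/14 (≈0.0714) theta=-23/308 (≈-0.0747)
After 5 (propagate distance d=24): x=-265/154 (≈-1.7208) theta=-23/308 (≈-0.0747)
After 6 (thin lens f=32): x=-265/154 (≈-1.7208) theta=-103/4928 (≈-0.0209)
z_focus = -x_out/theta_out = -(-265/154)/(-103/4928) = -8480/103 ≈ -82.3301
Rounded to 4 decimal places: z = -82.3301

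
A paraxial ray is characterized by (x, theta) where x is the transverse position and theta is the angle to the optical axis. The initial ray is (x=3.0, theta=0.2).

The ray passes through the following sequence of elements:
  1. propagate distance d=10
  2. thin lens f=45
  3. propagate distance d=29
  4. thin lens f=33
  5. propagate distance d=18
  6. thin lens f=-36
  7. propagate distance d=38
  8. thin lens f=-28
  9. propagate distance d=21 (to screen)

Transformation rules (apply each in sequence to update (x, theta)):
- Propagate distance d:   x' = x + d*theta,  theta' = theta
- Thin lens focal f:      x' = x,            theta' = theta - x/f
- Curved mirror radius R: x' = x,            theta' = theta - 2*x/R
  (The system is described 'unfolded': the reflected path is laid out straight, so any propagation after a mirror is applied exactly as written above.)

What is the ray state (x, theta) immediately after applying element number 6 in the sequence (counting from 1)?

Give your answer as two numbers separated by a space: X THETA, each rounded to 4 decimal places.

Answer: 5.0444 -0.0006

Derivation:
Initial: x=3.0000 theta=0.2000
After 1 (propagate distance d=10): x=5.0000 theta=0.2000
After 2 (thin lens f=45): x=5.0000 theta=4/45 (≈0.0889)
After 3 (propagate distance d=29): x=341/45 (≈7.5778) theta=4/45 (≈0.0889)
After 4 (thin lens f=33): x=341/45 (≈7.5778) theta=-19/135 (≈-0.1407)
After 5 (propagate distance d=18): x=227/45 (≈5.0444) theta=-19/135 (≈-0.1407)
After 6 (thin lens f=-36): x=227/45 (≈5.0444) theta=-1/1620 (≈-0.0006)
Rounded to 4 decimal places: x = 5.0444, theta = -0.0006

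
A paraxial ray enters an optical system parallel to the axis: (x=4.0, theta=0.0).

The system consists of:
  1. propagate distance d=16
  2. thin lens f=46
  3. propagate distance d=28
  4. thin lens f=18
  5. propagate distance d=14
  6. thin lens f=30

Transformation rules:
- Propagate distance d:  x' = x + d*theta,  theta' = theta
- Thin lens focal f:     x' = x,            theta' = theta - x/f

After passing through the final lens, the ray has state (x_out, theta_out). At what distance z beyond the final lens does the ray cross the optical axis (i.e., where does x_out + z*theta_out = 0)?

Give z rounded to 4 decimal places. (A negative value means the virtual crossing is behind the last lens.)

Answer: -6.0000

Derivation:
Initial: x=4.0000 theta=0.0000
After 1 (propagate distance d=16): x=4.0000 theta=0.0000
After 2 (thin lens f=46): x=4.0000 theta=-2/23 (≈-0.0870)
After 3 (propagate distance d=28): x=36/23 (≈1.5652) theta=-2/23 (≈-0.0870)
After 4 (thin lens f=18): x=36/23 (≈1.5652) theta=-4/23 (≈-0.1739)
After 5 (propagate distance d=14): x=-20/23 (≈-0.8696) theta=-4/23 (≈-0.1739)
After 6 (thin lens f=30): x=-20/23 (≈-0.8696) theta=-10/69 (≈-0.1449)
z_focus = -x_out/theta_out = -(-20/23)/(-10/69) = -6.0000
Rounded to 4 decimal places: z = -6.0000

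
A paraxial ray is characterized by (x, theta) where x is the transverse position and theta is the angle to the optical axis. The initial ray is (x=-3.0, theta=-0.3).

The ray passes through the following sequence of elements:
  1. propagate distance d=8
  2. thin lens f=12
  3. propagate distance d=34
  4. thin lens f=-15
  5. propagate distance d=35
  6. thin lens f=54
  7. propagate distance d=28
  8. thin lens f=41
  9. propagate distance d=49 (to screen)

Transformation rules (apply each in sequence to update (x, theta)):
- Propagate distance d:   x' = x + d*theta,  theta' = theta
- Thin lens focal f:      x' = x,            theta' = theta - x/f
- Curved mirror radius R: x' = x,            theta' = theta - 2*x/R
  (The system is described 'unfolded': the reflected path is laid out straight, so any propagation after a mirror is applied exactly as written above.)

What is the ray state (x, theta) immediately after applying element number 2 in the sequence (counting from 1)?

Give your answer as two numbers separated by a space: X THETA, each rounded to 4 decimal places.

Initial: x=-3.0000 theta=-0.3000
After 1 (propagate distance d=8): x=-5.4000 theta=-0.3000
After 2 (thin lens f=12): x=-5.4000 theta=0.1500
Rounded to 4 decimal places: x = -5.4000, theta = 0.1500

Answer: -5.4000 0.1500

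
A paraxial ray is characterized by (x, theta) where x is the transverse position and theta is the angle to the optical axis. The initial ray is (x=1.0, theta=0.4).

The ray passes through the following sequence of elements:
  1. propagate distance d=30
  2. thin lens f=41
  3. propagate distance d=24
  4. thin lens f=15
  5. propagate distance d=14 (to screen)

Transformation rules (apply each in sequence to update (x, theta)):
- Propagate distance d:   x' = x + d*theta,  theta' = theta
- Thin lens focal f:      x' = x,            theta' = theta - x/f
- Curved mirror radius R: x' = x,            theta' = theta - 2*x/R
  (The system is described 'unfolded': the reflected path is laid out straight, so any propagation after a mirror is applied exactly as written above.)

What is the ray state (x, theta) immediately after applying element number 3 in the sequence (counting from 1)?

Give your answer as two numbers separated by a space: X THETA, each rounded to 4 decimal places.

Answer: 14.9902 0.0829

Derivation:
Initial: x=1.0000 theta=0.4000
After 1 (propagate distance d=30): x=13.0000 theta=0.4000
After 2 (thin lens f=41): x=13.0000 theta=17/205 (≈0.0829)
After 3 (propagate distance d=24): x=3073/205 (≈14.9902) theta=17/205 (≈0.0829)
Rounded to 4 decimal places: x = 14.9902, theta = 0.0829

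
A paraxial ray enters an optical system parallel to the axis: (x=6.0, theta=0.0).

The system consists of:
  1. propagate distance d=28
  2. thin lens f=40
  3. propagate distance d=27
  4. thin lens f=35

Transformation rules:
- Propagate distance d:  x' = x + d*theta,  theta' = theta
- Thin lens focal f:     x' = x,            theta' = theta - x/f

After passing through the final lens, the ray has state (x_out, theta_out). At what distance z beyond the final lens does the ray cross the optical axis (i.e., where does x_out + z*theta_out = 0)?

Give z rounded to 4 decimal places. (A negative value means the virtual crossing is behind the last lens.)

Initial: x=6.0000 theta=0.0000
After 1 (propagate distance d=28): x=6.0000 theta=0.0000
After 2 (thin lens f=40): x=6.0000 theta=-0.1500
After 3 (propagate distance d=27): x=1.9500 theta=-0.1500
After 4 (thin lens f=35): x=1.9500 theta=-36/175 (≈-0.2057)
z_focus = -x_out/theta_out = -(1.9500)/(-36/175) = 455/48 ≈ 9.4792
Rounded to 4 decimal places: z = 9.4792

Answer: 9.4792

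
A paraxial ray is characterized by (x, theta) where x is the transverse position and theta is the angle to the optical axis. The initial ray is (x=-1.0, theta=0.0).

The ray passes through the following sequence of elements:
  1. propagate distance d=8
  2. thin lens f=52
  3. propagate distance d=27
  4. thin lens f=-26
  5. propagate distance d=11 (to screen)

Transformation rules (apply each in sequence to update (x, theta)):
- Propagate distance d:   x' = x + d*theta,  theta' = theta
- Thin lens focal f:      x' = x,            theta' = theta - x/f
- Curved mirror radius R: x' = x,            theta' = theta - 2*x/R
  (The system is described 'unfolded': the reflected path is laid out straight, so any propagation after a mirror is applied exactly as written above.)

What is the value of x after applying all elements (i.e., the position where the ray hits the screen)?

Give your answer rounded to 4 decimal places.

Answer: -0.4726

Derivation:
Initial: x=-1.0000 theta=0.0000
After 1 (propagate distance d=8): x=-1.0000 theta=0.0000
After 2 (thin lens f=52): x=-1.0000 theta=1/52 (≈0.0192)
After 3 (propagate distance d=27): x=-25/52 (≈-0.4808) theta=1/52 (≈0.0192)
After 4 (thin lens f=-26): x=-25/52 (≈-0.4808) theta=1/1352 (≈0.0007)
After 5 (propagate distance d=11 (to screen)): x=-639/1352 (≈-0.4726) theta=1/1352 (≈0.0007)
Rounded to 4 decimal places: x = -0.4726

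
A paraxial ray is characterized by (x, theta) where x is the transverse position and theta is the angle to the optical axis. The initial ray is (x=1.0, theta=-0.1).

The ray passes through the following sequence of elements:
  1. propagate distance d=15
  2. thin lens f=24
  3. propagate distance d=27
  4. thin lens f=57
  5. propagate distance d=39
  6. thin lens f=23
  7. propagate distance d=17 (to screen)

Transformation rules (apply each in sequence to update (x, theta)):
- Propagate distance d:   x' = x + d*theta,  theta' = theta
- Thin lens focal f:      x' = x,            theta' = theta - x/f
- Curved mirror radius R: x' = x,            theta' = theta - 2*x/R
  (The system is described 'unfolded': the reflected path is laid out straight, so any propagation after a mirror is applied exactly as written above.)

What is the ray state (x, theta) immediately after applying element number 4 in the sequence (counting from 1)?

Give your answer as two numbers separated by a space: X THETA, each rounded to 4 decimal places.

Initial: x=1.0000 theta=-0.1000
After 1 (propagate distance d=15): x=-0.5000 theta=-0.1000
After 2 (thin lens f=24): x=-0.5000 theta=-19/240 (≈-0.0792)
After 3 (propagate distance d=27): x=-2.6375 theta=-19/240 (≈-0.0792)
After 4 (thin lens f=57): x=-2.6375 theta=-5/152 (≈-0.0329)
Rounded to 4 decimal places: x = -2.6375, theta = -0.0329

Answer: -2.6375 -0.0329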